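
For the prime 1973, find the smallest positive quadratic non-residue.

(2/1973) = −1, so 2 is the smallest positive non-residue mod 1973.

2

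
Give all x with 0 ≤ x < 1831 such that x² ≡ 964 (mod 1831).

893, 938

Since 1831 ≡ 3 (mod 4), a square root of 964 is 964^((1831+1)/4) = 964^458 mod 1831.
Repeated squaring: 964^2≡979, 964^4≡828, 964^8≡790, 964^16≡1560, 964^32≡201, 964^64≡119, 964^128≡1344, 964^256≡970 (mod 1831).
964^458 = 964^(256+128+64+8+2) ≡ 938 (mod 1831).
Check: 938² = 879844 ≡ 964 (mod 1831). The two roots are 893 and 938.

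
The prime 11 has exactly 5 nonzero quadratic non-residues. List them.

2,6,7,8,10

Square k = 1,…,5 (k and 11−k give the same square):
1²=1, 2²=4, 3²=9, 4²≡5, 5²≡3 (mod 11).
The residues are {1, 3, 4, 5, 9}; the non-residues are the remaining 5 nonzero classes.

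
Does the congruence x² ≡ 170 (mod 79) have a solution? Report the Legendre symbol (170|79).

First reduce: 170 ≡ 12 (mod 79).
Pull out 2^2: since 79 ≡ 7 (mod 8), (2/79) = +1, so (2/79)^2 = +1.
Reciprocity: 3 ≡ 3 and 79 ≡ 3 (mod 4), so (3/79) = −(79/3).
Reduce top mod 3: now compute (1/3).
Reached (1/3) = 1. Collecting the sign flips along the way, the symbol is -1.

-1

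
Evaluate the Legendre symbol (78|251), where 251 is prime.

-1

Pull out 2: since 251 ≡ 3 (mod 8), (2/251) = -1.
Reciprocity: 39 ≡ 3 and 251 ≡ 3 (mod 4), so (39/251) = −(251/39).
Reduce top mod 39: now compute (17/39).
Reciprocity: 17 ≡ 1 and 39 ≡ 3 (mod 4), so (17/39) = +(39/17).
Reduce top mod 17: now compute (5/17).
Reciprocity: 5 ≡ 1 and 17 ≡ 1 (mod 4), so (5/17) = +(17/5).
Reduce top mod 5: now compute (2/5).
Pull out 2: since 5 ≡ 5 (mod 8), (2/5) = -1.
Reached (1/5) = 1. Collecting the sign flips along the way, the symbol is -1.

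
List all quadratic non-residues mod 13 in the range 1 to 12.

Square k = 1,…,6 (k and 13−k give the same square):
1²=1, 2²=4, 3²=9, 4²≡3, 5²≡12, 6²≡10 (mod 13).
The residues are {1, 3, 4, 9, 10, 12}; the non-residues are the remaining 6 nonzero classes.

2 5 6 7 8 11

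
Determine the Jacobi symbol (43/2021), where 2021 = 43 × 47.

Reciprocity: 43 ≡ 3 and 2021 ≡ 1 (mod 4), so (43/2021) = +(2021/43).
Reduce top mod 43: now compute (0/43).
Top reduces to 0: gcd > 1, so the symbol is 0.

0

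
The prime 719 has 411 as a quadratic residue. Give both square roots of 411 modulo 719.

43, 676

Since 719 ≡ 3 (mod 4), a square root of 411 is 411^((719+1)/4) = 411^180 mod 719.
Repeated squaring: 411^2≡675, 411^4≡498, 411^8≡668, 411^16≡444, 411^32≡130, 411^64≡363, 411^128≡192 (mod 719).
411^180 = 411^(128+32+16+4) ≡ 676 (mod 719).
Check: 676² = 456976 ≡ 411 (mod 719). The two roots are 43 and 676.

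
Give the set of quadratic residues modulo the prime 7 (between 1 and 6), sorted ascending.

Square k = 1,…,3 (k and 7−k give the same square):
1²=1, 2²=4, 3²≡2 (mod 7).
So the quadratic residues mod 7 are {1, 2, 4}.

1,2,4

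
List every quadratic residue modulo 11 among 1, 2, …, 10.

1, 3, 4, 5, 9

Square k = 1,…,5 (k and 11−k give the same square):
1²=1, 2²=4, 3²=9, 4²≡5, 5²≡3 (mod 11).
So the quadratic residues mod 11 are {1, 3, 4, 5, 9}.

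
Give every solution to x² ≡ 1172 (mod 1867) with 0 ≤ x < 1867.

243, 1624

Since 1867 ≡ 3 (mod 4), a square root of 1172 is 1172^((1867+1)/4) = 1172^467 mod 1867.
Repeated squaring: 1172^2≡1339, 1172^4≡601, 1172^8≡870, 1172^16≡765, 1172^32≡854, 1172^64≡1186, 1172^128≡745, 1172^256≡526 (mod 1867).
1172^467 = 1172^(256+128+64+16+2+1) ≡ 1624 (mod 1867).
Check: 1624² = 2637376 ≡ 1172 (mod 1867). The two roots are 243 and 1624.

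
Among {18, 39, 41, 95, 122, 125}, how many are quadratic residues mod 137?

3

(18/137) = +1 → QR.
(39/137) = +1 → QR.
(41/137) = -1 → non-residue.
(95/137) = -1 → non-residue.
(122/137) = +1 → QR.
(125/137) = -1 → non-residue.
Total quadratic residues among the 6: 3.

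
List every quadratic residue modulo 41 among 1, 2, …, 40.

1 2 4 5 8 9 10 16 18 20 21 23 25 31 32 33 36 37 39 40

Square k = 1,…,20 (k and 41−k give the same square):
1²=1, 2²=4, 3²=9, 4²=16, 5²=25, 6²=36, 7²≡8, 8²≡23, 9²≡40, 10²≡18, 11²≡39, 12²≡21, 13²≡5, 14²≡32, 15²≡20, 16²≡10, 17²≡2, 18²≡37, 19²≡33, 20²≡31 (mod 41).
So the quadratic residues mod 41 are {1, 2, 4, 5, 8, 9, 10, 16, 18, 20, 21, 23, 25, 31, 32, 33, 36, 37, 39, 40}.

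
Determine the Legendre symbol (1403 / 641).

First reduce: 1403 ≡ 121 (mod 641).
Reciprocity: 121 ≡ 1 and 641 ≡ 1 (mod 4), so (121/641) = +(641/121).
Reduce top mod 121: now compute (36/121).
Pull out 2^2: since 121 ≡ 1 (mod 8), (2/121) = +1, so (2/121)^2 = +1.
Reciprocity: 9 ≡ 1 and 121 ≡ 1 (mod 4), so (9/121) = +(121/9).
Reduce top mod 9: now compute (4/9).
Pull out 2^2: since 9 ≡ 1 (mod 8), (2/9) = +1, so (2/9)^2 = +1.
Reached (1/9) = 1. Collecting the sign flips along the way, the symbol is +1.

1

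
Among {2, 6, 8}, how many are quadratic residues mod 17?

(2/17) = +1 → QR.
(6/17) = -1 → non-residue.
(8/17) = +1 → QR.
Total quadratic residues among the 3: 2.

2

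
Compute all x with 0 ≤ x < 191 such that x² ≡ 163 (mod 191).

Since 191 ≡ 3 (mod 4), a square root of 163 is 163^((191+1)/4) = 163^48 mod 191.
Repeated squaring: 163^2≡20, 163^4≡18, 163^8≡133, 163^16≡117, 163^32≡128 (mod 191).
163^48 = 163^(32+16) ≡ 78 (mod 191).
Check: 78² = 6084 ≡ 163 (mod 191). The two roots are 78 and 113.

78, 113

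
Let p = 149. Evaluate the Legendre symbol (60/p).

Euler's criterion: (60/149) ≡ 60^74 (mod 149).
60^2 ≡ 24 (mod 149)
60^4 ≡ 129 (mod 149)
60^8 ≡ 102 (mod 149)
60^16 ≡ 123 (mod 149)
60^32 ≡ 80 (mod 149)
60^64 ≡ 142 (mod 149)
60^74 = 60^(64+8+2) ≡ 148 (mod 149).
Result is 148 ≡ −1, so (60/149) = −1.

-1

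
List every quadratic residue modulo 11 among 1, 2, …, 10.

Square k = 1,…,5 (k and 11−k give the same square):
1²=1, 2²=4, 3²=9, 4²≡5, 5²≡3 (mod 11).
So the quadratic residues mod 11 are {1, 3, 4, 5, 9}.

1, 3, 4, 5, 9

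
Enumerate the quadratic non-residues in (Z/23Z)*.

Square k = 1,…,11 (k and 23−k give the same square):
1²=1, 2²=4, 3²=9, 4²=16, 5²≡2, 6²≡13, 7²≡3, 8²≡18, 9²≡12, 10²≡8, 11²≡6 (mod 23).
The residues are {1, 2, 3, 4, 6, 8, 9, 12, 13, 16, 18}; the non-residues are the remaining 11 nonzero classes.

5, 7, 10, 11, 14, 15, 17, 19, 20, 21, 22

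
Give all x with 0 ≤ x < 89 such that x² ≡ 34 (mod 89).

89 ≡ 1 (mod 4), so we find a root by search.
Trying successive values, 37² = 1369 ≡ 34 (mod 89). The other root is 89 − 37 = 52.

37, 52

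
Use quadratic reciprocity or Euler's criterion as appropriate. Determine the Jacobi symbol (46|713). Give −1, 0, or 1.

Pull out 2: since 713 ≡ 1 (mod 8), (2/713) = +1.
Reciprocity: 23 ≡ 3 and 713 ≡ 1 (mod 4), so (23/713) = +(713/23).
Reduce top mod 23: now compute (0/23).
Top reduces to 0: gcd > 1, so the symbol is 0.

0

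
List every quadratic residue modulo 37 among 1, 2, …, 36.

1 3 4 7 9 10 11 12 16 21 25 26 27 28 30 33 34 36

Square k = 1,…,18 (k and 37−k give the same square):
1²=1, 2²=4, 3²=9, 4²=16, 5²=25, 6²=36, 7²≡12, 8²≡27, 9²≡7, 10²≡26, 11²≡10, 12²≡33, 13²≡21, 14²≡11, 15²≡3, 16²≡34, 17²≡30, 18²≡28 (mod 37).
So the quadratic residues mod 37 are {1, 3, 4, 7, 9, 10, 11, 12, 16, 21, 25, 26, 27, 28, 30, 33, 34, 36}.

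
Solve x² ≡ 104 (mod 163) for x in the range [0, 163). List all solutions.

Since 163 ≡ 3 (mod 4), a square root of 104 is 104^((163+1)/4) = 104^41 mod 163.
Repeated squaring: 104^2≡58, 104^4≡104, 104^8≡58, 104^16≡104, 104^32≡58 (mod 163).
104^41 = 104^(32+8+1) ≡ 58 (mod 163).
Check: 58² = 3364 ≡ 104 (mod 163). The two roots are 58 and 105.

58, 105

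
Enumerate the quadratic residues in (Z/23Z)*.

1 2 3 4 6 8 9 12 13 16 18

Square k = 1,…,11 (k and 23−k give the same square):
1²=1, 2²=4, 3²=9, 4²=16, 5²≡2, 6²≡13, 7²≡3, 8²≡18, 9²≡12, 10²≡8, 11²≡6 (mod 23).
So the quadratic residues mod 23 are {1, 2, 3, 4, 6, 8, 9, 12, 13, 16, 18}.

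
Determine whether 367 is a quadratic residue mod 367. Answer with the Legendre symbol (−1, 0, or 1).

0

First reduce: 367 ≡ 0 (mod 367).
Top reduces to 0: gcd > 1, so the symbol is 0.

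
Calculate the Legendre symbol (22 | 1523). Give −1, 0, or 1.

1

Pull out 2: since 1523 ≡ 3 (mod 8), (2/1523) = -1.
Reciprocity: 11 ≡ 3 and 1523 ≡ 3 (mod 4), so (11/1523) = −(1523/11).
Reduce top mod 11: now compute (5/11).
Reciprocity: 5 ≡ 1 and 11 ≡ 3 (mod 4), so (5/11) = +(11/5).
Reduce top mod 5: now compute (1/5).
Reached (1/5) = 1. Collecting the sign flips along the way, the symbol is +1.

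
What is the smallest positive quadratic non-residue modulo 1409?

(2/1409) = +1, so 2 is a residue.
(3/1409) = −1, so 3 is the smallest positive non-residue mod 1409.

3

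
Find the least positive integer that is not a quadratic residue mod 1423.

(2/1423) = +1, so 2 is a residue.
(3/1423) = −1, so 3 is the smallest positive non-residue mod 1423.

3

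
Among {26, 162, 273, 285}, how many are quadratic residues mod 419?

(26/419) = -1 → non-residue.
(162/419) = -1 → non-residue.
(273/419) = +1 → QR.
(285/419) = -1 → non-residue.
Total quadratic residues among the 4: 1.

1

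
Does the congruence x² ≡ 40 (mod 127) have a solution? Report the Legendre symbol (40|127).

Pull out 2^3: since 127 ≡ 7 (mod 8), (2/127) = +1, so (2/127)^3 = +1.
Reciprocity: 5 ≡ 1 and 127 ≡ 3 (mod 4), so (5/127) = +(127/5).
Reduce top mod 5: now compute (2/5).
Pull out 2: since 5 ≡ 5 (mod 8), (2/5) = -1.
Reached (1/5) = 1. Collecting the sign flips along the way, the symbol is -1.

-1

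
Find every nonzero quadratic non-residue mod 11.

Square k = 1,…,5 (k and 11−k give the same square):
1²=1, 2²=4, 3²=9, 4²≡5, 5²≡3 (mod 11).
The residues are {1, 3, 4, 5, 9}; the non-residues are the remaining 5 nonzero classes.

2,6,7,8,10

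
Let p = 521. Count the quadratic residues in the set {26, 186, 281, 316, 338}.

(26/521) = +1 → QR.
(186/521) = -1 → non-residue.
(281/521) = -1 → non-residue.
(316/521) = -1 → non-residue.
(338/521) = +1 → QR.
Total quadratic residues among the 5: 2.

2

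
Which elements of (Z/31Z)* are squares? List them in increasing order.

1, 2, 4, 5, 7, 8, 9, 10, 14, 16, 18, 19, 20, 25, 28

Square k = 1,…,15 (k and 31−k give the same square):
1²=1, 2²=4, 3²=9, 4²=16, 5²=25, 6²≡5, 7²≡18, 8²≡2, 9²≡19, 10²≡7, 11²≡28, 12²≡20, 13²≡14, 14²≡10, 15²≡8 (mod 31).
So the quadratic residues mod 31 are {1, 2, 4, 5, 7, 8, 9, 10, 14, 16, 18, 19, 20, 25, 28}.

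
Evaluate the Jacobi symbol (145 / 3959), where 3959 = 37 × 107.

-1

Reciprocity: 145 ≡ 1 and 3959 ≡ 3 (mod 4), so (145/3959) = +(3959/145).
Reduce top mod 145: now compute (44/145).
Pull out 2^2: since 145 ≡ 1 (mod 8), (2/145) = +1, so (2/145)^2 = +1.
Reciprocity: 11 ≡ 3 and 145 ≡ 1 (mod 4), so (11/145) = +(145/11).
Reduce top mod 11: now compute (2/11).
Pull out 2: since 11 ≡ 3 (mod 8), (2/11) = -1.
Reached (1/11) = 1. Collecting the sign flips along the way, the symbol is -1.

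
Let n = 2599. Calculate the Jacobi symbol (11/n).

Reciprocity: 11 ≡ 3 and 2599 ≡ 3 (mod 4), so (11/2599) = −(2599/11).
Reduce top mod 11: now compute (3/11).
Reciprocity: 3 ≡ 3 and 11 ≡ 3 (mod 4), so (3/11) = −(11/3).
Reduce top mod 3: now compute (2/3).
Pull out 2: since 3 ≡ 3 (mod 8), (2/3) = -1.
Reached (1/3) = 1. Collecting the sign flips along the way, the symbol is -1.

-1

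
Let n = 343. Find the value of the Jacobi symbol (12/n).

Pull out 2^2: since 343 ≡ 7 (mod 8), (2/343) = +1, so (2/343)^2 = +1.
Reciprocity: 3 ≡ 3 and 343 ≡ 3 (mod 4), so (3/343) = −(343/3).
Reduce top mod 3: now compute (1/3).
Reached (1/3) = 1. Collecting the sign flips along the way, the symbol is -1.

-1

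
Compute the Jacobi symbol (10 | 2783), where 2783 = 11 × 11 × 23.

Pull out 2: since 2783 ≡ 7 (mod 8), (2/2783) = +1.
Reciprocity: 5 ≡ 1 and 2783 ≡ 3 (mod 4), so (5/2783) = +(2783/5).
Reduce top mod 5: now compute (3/5).
Reciprocity: 3 ≡ 3 and 5 ≡ 1 (mod 4), so (3/5) = +(5/3).
Reduce top mod 3: now compute (2/3).
Pull out 2: since 3 ≡ 3 (mod 8), (2/3) = -1.
Reached (1/3) = 1. Collecting the sign flips along the way, the symbol is -1.

-1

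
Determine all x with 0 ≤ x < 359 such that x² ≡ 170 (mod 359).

Since 359 ≡ 3 (mod 4), a square root of 170 is 170^((359+1)/4) = 170^90 mod 359.
Repeated squaring: 170^2≡180, 170^4≡90, 170^8≡202, 170^16≡237, 170^32≡165, 170^64≡300 (mod 359).
170^90 = 170^(64+16+8+2) ≡ 23 (mod 359).
Check: 23² = 529 ≡ 170 (mod 359). The two roots are 23 and 336.

23, 336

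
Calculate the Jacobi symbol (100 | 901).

Pull out 2^2: since 901 ≡ 5 (mod 8), (2/901) = -1, so (2/901)^2 = +1.
Reciprocity: 25 ≡ 1 and 901 ≡ 1 (mod 4), so (25/901) = +(901/25).
Reduce top mod 25: now compute (1/25).
Reached (1/25) = 1. Collecting the sign flips along the way, the symbol is +1.

1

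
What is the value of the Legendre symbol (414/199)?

1

First reduce: 414 ≡ 16 (mod 199).
Pull out 2^4: since 199 ≡ 7 (mod 8), (2/199) = +1, so (2/199)^4 = +1.
Reached (1/199) = 1. Collecting the sign flips along the way, the symbol is +1.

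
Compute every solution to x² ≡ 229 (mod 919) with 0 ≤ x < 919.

Since 919 ≡ 3 (mod 4), a square root of 229 is 229^((919+1)/4) = 229^230 mod 919.
Repeated squaring: 229^2≡58, 229^4≡607, 229^8≡849, 229^16≡305, 229^32≡206, 229^64≡162, 229^128≡512 (mod 919).
229^230 = 229^(128+64+32+4+2) ≡ 512 (mod 919).
Check: 512² = 262144 ≡ 229 (mod 919). The two roots are 407 and 512.

407, 512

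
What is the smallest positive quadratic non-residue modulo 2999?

17

(2/2999) = +1, so 2 is a residue.
(3/2999) = +1, so 3 is a residue.
(4/2999) = +1, so 4 is a residue.
(5/2999) = +1, so 5 is a residue.
(6/2999) = +1, so 6 is a residue.
(7/2999) = +1, so 7 is a residue.
(8/2999) = +1, so 8 is a residue.
(9/2999) = +1, so 9 is a residue.
(10/2999) = +1, so 10 is a residue.
(11/2999) = +1, so 11 is a residue.
(12/2999) = +1, so 12 is a residue.
(13/2999) = +1, so 13 is a residue.
(14/2999) = +1, so 14 is a residue.
(15/2999) = +1, so 15 is a residue.
(16/2999) = +1, so 16 is a residue.
(17/2999) = −1, so 17 is the smallest positive non-residue mod 2999.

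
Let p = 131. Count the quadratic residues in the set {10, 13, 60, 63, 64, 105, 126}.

(10/131) = -1 → non-residue.
(13/131) = +1 → QR.
(60/131) = +1 → QR.
(63/131) = +1 → QR.
(64/131) = +1 → QR.
(105/131) = +1 → QR.
(126/131) = -1 → non-residue.
Total quadratic residues among the 7: 5.

5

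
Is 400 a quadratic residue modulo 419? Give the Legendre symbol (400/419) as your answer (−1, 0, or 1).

1

Pull out 2^4: since 419 ≡ 3 (mod 8), (2/419) = -1, so (2/419)^4 = +1.
Reciprocity: 25 ≡ 1 and 419 ≡ 3 (mod 4), so (25/419) = +(419/25).
Reduce top mod 25: now compute (19/25).
Reciprocity: 19 ≡ 3 and 25 ≡ 1 (mod 4), so (19/25) = +(25/19).
Reduce top mod 19: now compute (6/19).
Pull out 2: since 19 ≡ 3 (mod 8), (2/19) = -1.
Reciprocity: 3 ≡ 3 and 19 ≡ 3 (mod 4), so (3/19) = −(19/3).
Reduce top mod 3: now compute (1/3).
Reached (1/3) = 1. Collecting the sign flips along the way, the symbol is +1.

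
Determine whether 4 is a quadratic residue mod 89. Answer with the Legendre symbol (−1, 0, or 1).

1

Pull out 2^2: since 89 ≡ 1 (mod 8), (2/89) = +1, so (2/89)^2 = +1.
Reached (1/89) = 1. Collecting the sign flips along the way, the symbol is +1.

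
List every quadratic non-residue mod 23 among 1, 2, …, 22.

Square k = 1,…,11 (k and 23−k give the same square):
1²=1, 2²=4, 3²=9, 4²=16, 5²≡2, 6²≡13, 7²≡3, 8²≡18, 9²≡12, 10²≡8, 11²≡6 (mod 23).
The residues are {1, 2, 3, 4, 6, 8, 9, 12, 13, 16, 18}; the non-residues are the remaining 11 nonzero classes.

5 7 10 11 14 15 17 19 20 21 22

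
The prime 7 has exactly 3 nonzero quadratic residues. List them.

1,2,4

Square k = 1,…,3 (k and 7−k give the same square):
1²=1, 2²=4, 3²≡2 (mod 7).
So the quadratic residues mod 7 are {1, 2, 4}.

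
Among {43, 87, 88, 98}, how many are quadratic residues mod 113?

3

(43/113) = -1 → non-residue.
(87/113) = +1 → QR.
(88/113) = +1 → QR.
(98/113) = +1 → QR.
Total quadratic residues among the 4: 3.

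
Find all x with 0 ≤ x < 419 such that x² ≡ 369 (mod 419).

Since 419 ≡ 3 (mod 4), a square root of 369 is 369^((419+1)/4) = 369^105 mod 419.
Repeated squaring: 369^2≡405, 369^4≡196, 369^8≡287, 369^16≡245, 369^32≡108, 369^64≡351 (mod 419).
369^105 = 369^(64+32+8+1) ≡ 358 (mod 419).
Check: 358² = 128164 ≡ 369 (mod 419). The two roots are 61 and 358.

61, 358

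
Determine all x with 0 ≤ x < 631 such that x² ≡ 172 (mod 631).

Since 631 ≡ 3 (mod 4), a square root of 172 is 172^((631+1)/4) = 172^158 mod 631.
Repeated squaring: 172^2≡558, 172^4≡281, 172^8≡86, 172^16≡455, 172^32≡57, 172^64≡94, 172^128≡2 (mod 631).
172^158 = 172^(128+16+8+4+2) ≡ 543 (mod 631).
Check: 543² = 294849 ≡ 172 (mod 631). The two roots are 88 and 543.

88, 543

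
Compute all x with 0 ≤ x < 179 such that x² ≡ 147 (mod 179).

Since 179 ≡ 3 (mod 4), a square root of 147 is 147^((179+1)/4) = 147^45 mod 179.
Repeated squaring: 147^2≡129, 147^4≡173, 147^8≡36, 147^16≡43, 147^32≡59 (mod 179).
147^45 = 147^(32+8+4+1) ≡ 46 (mod 179).
Check: 46² = 2116 ≡ 147 (mod 179). The two roots are 46 and 133.

46, 133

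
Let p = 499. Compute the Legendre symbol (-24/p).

-1

First reduce: -24 ≡ 475 (mod 499).
Reciprocity: 475 ≡ 3 and 499 ≡ 3 (mod 4), so (475/499) = −(499/475).
Reduce top mod 475: now compute (24/475).
Pull out 2^3: since 475 ≡ 3 (mod 8), (2/475) = -1, so (2/475)^3 = -1.
Reciprocity: 3 ≡ 3 and 475 ≡ 3 (mod 4), so (3/475) = −(475/3).
Reduce top mod 3: now compute (1/3).
Reached (1/3) = 1. Collecting the sign flips along the way, the symbol is -1.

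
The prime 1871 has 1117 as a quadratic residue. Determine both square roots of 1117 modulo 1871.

Since 1871 ≡ 3 (mod 4), a square root of 1117 is 1117^((1871+1)/4) = 1117^468 mod 1871.
Repeated squaring: 1117^2≡1603, 1117^4≡726, 1117^8≡1325, 1117^16≡627, 1117^32≡219, 1117^64≡1186, 1117^128≡1475, 1117^256≡1523 (mod 1871).
1117^468 = 1117^(256+128+64+16+4) ≡ 1737 (mod 1871).
Check: 1737² = 3017169 ≡ 1117 (mod 1871). The two roots are 134 and 1737.

134, 1737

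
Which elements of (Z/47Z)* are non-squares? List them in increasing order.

Square k = 1,…,23 (k and 47−k give the same square):
1²=1, 2²=4, 3²=9, 4²=16, 5²=25, 6²=36, 7²≡2, 8²≡17, 9²≡34, 10²≡6, 11²≡27, 12²≡3, 13²≡28, 14²≡8, 15²≡37, 16²≡21, 17²≡7, 18²≡42, 19²≡32, 20²≡24, 21²≡18, 22²≡14, 23²≡12 (mod 47).
The residues are {1, 2, 3, 4, 6, 7, 8, 9, 12, 14, 16, 17, 18, 21, 24, 25, 27, 28, 32, 34, 36, 37, 42}; the non-residues are the remaining 23 nonzero classes.

5, 10, 11, 13, 15, 19, 20, 22, 23, 26, 29, 30, 31, 33, 35, 38, 39, 40, 41, 43, 44, 45, 46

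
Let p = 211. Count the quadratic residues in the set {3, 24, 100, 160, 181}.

2

(3/211) = -1 → non-residue.
(24/211) = +1 → QR.
(100/211) = +1 → QR.
(160/211) = -1 → non-residue.
(181/211) = -1 → non-residue.
Total quadratic residues among the 5: 2.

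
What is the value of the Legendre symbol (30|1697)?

1

Pull out 2: since 1697 ≡ 1 (mod 8), (2/1697) = +1.
Reciprocity: 15 ≡ 3 and 1697 ≡ 1 (mod 4), so (15/1697) = +(1697/15).
Reduce top mod 15: now compute (2/15).
Pull out 2: since 15 ≡ 7 (mod 8), (2/15) = +1.
Reached (1/15) = 1. Collecting the sign flips along the way, the symbol is +1.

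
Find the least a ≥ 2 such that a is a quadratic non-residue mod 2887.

(2/2887) = +1, so 2 is a residue.
(3/2887) = −1, so 3 is the smallest positive non-residue mod 2887.

3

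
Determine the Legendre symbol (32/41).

Pull out 2^5: since 41 ≡ 1 (mod 8), (2/41) = +1, so (2/41)^5 = +1.
Reached (1/41) = 1. Collecting the sign flips along the way, the symbol is +1.

1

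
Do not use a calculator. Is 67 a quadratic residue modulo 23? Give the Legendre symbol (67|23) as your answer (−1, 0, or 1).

-1

Euler's criterion: (67/23) ≡ 21^11 (mod 23).
21^2 ≡ 4 (mod 23)
21^4 ≡ 16 (mod 23)
21^8 ≡ 3 (mod 23)
21^11 = 21^(8+2+1) ≡ 22 (mod 23).
Result is 22 ≡ −1, so (67/23) = −1.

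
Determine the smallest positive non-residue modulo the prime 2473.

5

(2/2473) = +1, so 2 is a residue.
(3/2473) = +1, so 3 is a residue.
(4/2473) = +1, so 4 is a residue.
(5/2473) = −1, so 5 is the smallest positive non-residue mod 2473.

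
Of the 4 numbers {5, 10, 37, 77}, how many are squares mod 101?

(5/101) = +1 → QR.
(10/101) = -1 → non-residue.
(37/101) = +1 → QR.
(77/101) = +1 → QR.
Total quadratic residues among the 4: 3.

3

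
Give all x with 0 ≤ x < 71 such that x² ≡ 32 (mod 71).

23, 48

Since 71 ≡ 3 (mod 4), a square root of 32 is 32^((71+1)/4) = 32^18 mod 71.
Repeated squaring: 32^2≡30, 32^4≡48, 32^8≡32, 32^16≡30 (mod 71).
32^18 = 32^(16+2) ≡ 48 (mod 71).
Check: 48² = 2304 ≡ 32 (mod 71). The two roots are 23 and 48.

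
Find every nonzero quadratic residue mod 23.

1, 2, 3, 4, 6, 8, 9, 12, 13, 16, 18

Square k = 1,…,11 (k and 23−k give the same square):
1²=1, 2²=4, 3²=9, 4²=16, 5²≡2, 6²≡13, 7²≡3, 8²≡18, 9²≡12, 10²≡8, 11²≡6 (mod 23).
So the quadratic residues mod 23 are {1, 2, 3, 4, 6, 8, 9, 12, 13, 16, 18}.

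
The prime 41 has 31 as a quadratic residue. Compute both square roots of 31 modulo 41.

41 ≡ 1 (mod 4), so we find a root by search.
Trying successive values, 20² = 400 ≡ 31 (mod 41). The other root is 41 − 20 = 21.

20, 21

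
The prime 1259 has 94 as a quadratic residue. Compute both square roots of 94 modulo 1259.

439, 820

Since 1259 ≡ 3 (mod 4), a square root of 94 is 94^((1259+1)/4) = 94^315 mod 1259.
Repeated squaring: 94^2≡23, 94^4≡529, 94^8≡343, 94^16≡562, 94^32≡1094, 94^64≡786, 94^128≡886, 94^256≡639 (mod 1259).
94^315 = 94^(256+32+16+8+2+1) ≡ 439 (mod 1259).
Check: 439² = 192721 ≡ 94 (mod 1259). The two roots are 439 and 820.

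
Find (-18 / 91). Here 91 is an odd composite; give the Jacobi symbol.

1

First reduce: -18 ≡ 73 (mod 91).
Reciprocity: 73 ≡ 1 and 91 ≡ 3 (mod 4), so (73/91) = +(91/73).
Reduce top mod 73: now compute (18/73).
Pull out 2: since 73 ≡ 1 (mod 8), (2/73) = +1.
Reciprocity: 9 ≡ 1 and 73 ≡ 1 (mod 4), so (9/73) = +(73/9).
Reduce top mod 9: now compute (1/9).
Reached (1/9) = 1. Collecting the sign flips along the way, the symbol is +1.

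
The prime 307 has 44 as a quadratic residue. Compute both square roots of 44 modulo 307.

50, 257

Since 307 ≡ 3 (mod 4), a square root of 44 is 44^((307+1)/4) = 44^77 mod 307.
Repeated squaring: 44^2≡94, 44^4≡240, 44^8≡191, 44^16≡255, 44^32≡248, 44^64≡104 (mod 307).
44^77 = 44^(64+8+4+1) ≡ 257 (mod 307).
Check: 257² = 66049 ≡ 44 (mod 307). The two roots are 50 and 257.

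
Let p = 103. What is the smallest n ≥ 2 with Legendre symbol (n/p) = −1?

3

(2/103) = +1, so 2 is a residue.
(3/103) = −1, so 3 is the smallest positive non-residue mod 103.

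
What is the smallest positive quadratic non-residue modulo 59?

2

(2/59) = −1, so 2 is the smallest positive non-residue mod 59.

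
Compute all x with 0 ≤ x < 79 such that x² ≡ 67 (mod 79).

Since 79 ≡ 3 (mod 4), a square root of 67 is 67^((79+1)/4) = 67^20 mod 79.
Repeated squaring: 67^2≡65, 67^4≡38, 67^8≡22, 67^16≡10 (mod 79).
67^20 = 67^(16+4) ≡ 64 (mod 79).
Check: 64² = 4096 ≡ 67 (mod 79). The two roots are 15 and 64.

15, 64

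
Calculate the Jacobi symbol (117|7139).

-1

Reciprocity: 117 ≡ 1 and 7139 ≡ 3 (mod 4), so (117/7139) = +(7139/117).
Reduce top mod 117: now compute (2/117).
Pull out 2: since 117 ≡ 5 (mod 8), (2/117) = -1.
Reached (1/117) = 1. Collecting the sign flips along the way, the symbol is -1.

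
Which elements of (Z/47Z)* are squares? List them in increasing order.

1,2,3,4,6,7,8,9,12,14,16,17,18,21,24,25,27,28,32,34,36,37,42

Square k = 1,…,23 (k and 47−k give the same square):
1²=1, 2²=4, 3²=9, 4²=16, 5²=25, 6²=36, 7²≡2, 8²≡17, 9²≡34, 10²≡6, 11²≡27, 12²≡3, 13²≡28, 14²≡8, 15²≡37, 16²≡21, 17²≡7, 18²≡42, 19²≡32, 20²≡24, 21²≡18, 22²≡14, 23²≡12 (mod 47).
So the quadratic residues mod 47 are {1, 2, 3, 4, 6, 7, 8, 9, 12, 14, 16, 17, 18, 21, 24, 25, 27, 28, 32, 34, 36, 37, 42}.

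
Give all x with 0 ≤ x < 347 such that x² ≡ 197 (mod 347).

163, 184

Since 347 ≡ 3 (mod 4), a square root of 197 is 197^((347+1)/4) = 197^87 mod 347.
Repeated squaring: 197^2≡292, 197^4≡249, 197^8≡235, 197^16≡52, 197^32≡275, 197^64≡326 (mod 347).
197^87 = 197^(64+16+4+2+1) ≡ 184 (mod 347).
Check: 184² = 33856 ≡ 197 (mod 347). The two roots are 163 and 184.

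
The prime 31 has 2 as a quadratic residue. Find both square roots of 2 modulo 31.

8, 23

Since 31 ≡ 3 (mod 4), a square root of 2 is 2^((31+1)/4) = 2^8 mod 31.
Repeated squaring: 2^2≡4, 2^4≡16, 2^8≡8 (mod 31).
2^8 = 2^(8) ≡ 8 (mod 31).
Check: 8² = 64 ≡ 2 (mod 31). The two roots are 8 and 23.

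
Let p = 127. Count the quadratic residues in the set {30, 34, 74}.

3

(30/127) = +1 → QR.
(34/127) = +1 → QR.
(74/127) = +1 → QR.
Total quadratic residues among the 3: 3.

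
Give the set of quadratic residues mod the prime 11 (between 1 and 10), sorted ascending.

1, 3, 4, 5, 9

Square k = 1,…,5 (k and 11−k give the same square):
1²=1, 2²=4, 3²=9, 4²≡5, 5²≡3 (mod 11).
So the quadratic residues mod 11 are {1, 3, 4, 5, 9}.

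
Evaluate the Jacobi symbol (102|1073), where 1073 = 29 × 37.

Pull out 2: since 1073 ≡ 1 (mod 8), (2/1073) = +1.
Reciprocity: 51 ≡ 3 and 1073 ≡ 1 (mod 4), so (51/1073) = +(1073/51).
Reduce top mod 51: now compute (2/51).
Pull out 2: since 51 ≡ 3 (mod 8), (2/51) = -1.
Reached (1/51) = 1. Collecting the sign flips along the way, the symbol is -1.

-1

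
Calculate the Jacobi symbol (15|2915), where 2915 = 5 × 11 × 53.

Reciprocity: 15 ≡ 3 and 2915 ≡ 3 (mod 4), so (15/2915) = −(2915/15).
Reduce top mod 15: now compute (5/15).
Reciprocity: 5 ≡ 1 and 15 ≡ 3 (mod 4), so (5/15) = +(15/5).
Reduce top mod 5: now compute (0/5).
Top reduces to 0: gcd > 1, so the symbol is 0.

0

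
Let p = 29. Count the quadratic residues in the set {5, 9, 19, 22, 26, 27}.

(5/29) = +1 → QR.
(9/29) = +1 → QR.
(19/29) = -1 → non-residue.
(22/29) = +1 → QR.
(26/29) = -1 → non-residue.
(27/29) = -1 → non-residue.
Total quadratic residues among the 6: 3.

3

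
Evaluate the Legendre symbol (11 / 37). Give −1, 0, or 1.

Euler's criterion: (11/37) ≡ 11^18 (mod 37).
11^2 ≡ 10 (mod 37)
11^4 ≡ 26 (mod 37)
11^8 ≡ 10 (mod 37)
11^16 ≡ 26 (mod 37)
11^18 = 11^(16+2) ≡ 1 (mod 37).
Result is 1, so (11/37) = 1.

1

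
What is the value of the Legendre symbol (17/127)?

Reciprocity: 17 ≡ 1 and 127 ≡ 3 (mod 4), so (17/127) = +(127/17).
Reduce top mod 17: now compute (8/17).
Pull out 2^3: since 17 ≡ 1 (mod 8), (2/17) = +1, so (2/17)^3 = +1.
Reached (1/17) = 1. Collecting the sign flips along the way, the symbol is +1.

1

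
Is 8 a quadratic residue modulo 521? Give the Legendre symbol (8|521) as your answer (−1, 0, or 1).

Pull out 2^3: since 521 ≡ 1 (mod 8), (2/521) = +1, so (2/521)^3 = +1.
Reached (1/521) = 1. Collecting the sign flips along the way, the symbol is +1.

1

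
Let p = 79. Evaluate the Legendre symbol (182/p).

-1

First reduce: 182 ≡ 24 (mod 79).
Pull out 2^3: since 79 ≡ 7 (mod 8), (2/79) = +1, so (2/79)^3 = +1.
Reciprocity: 3 ≡ 3 and 79 ≡ 3 (mod 4), so (3/79) = −(79/3).
Reduce top mod 3: now compute (1/3).
Reached (1/3) = 1. Collecting the sign flips along the way, the symbol is -1.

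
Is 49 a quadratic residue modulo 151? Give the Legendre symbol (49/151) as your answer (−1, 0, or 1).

Reciprocity: 49 ≡ 1 and 151 ≡ 3 (mod 4), so (49/151) = +(151/49).
Reduce top mod 49: now compute (4/49).
Pull out 2^2: since 49 ≡ 1 (mod 8), (2/49) = +1, so (2/49)^2 = +1.
Reached (1/49) = 1. Collecting the sign flips along the way, the symbol is +1.

1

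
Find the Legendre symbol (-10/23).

Euler's criterion: (-10/23) ≡ 13^11 (mod 23).
13^2 ≡ 8 (mod 23)
13^4 ≡ 18 (mod 23)
13^8 ≡ 2 (mod 23)
13^11 = 13^(8+2+1) ≡ 1 (mod 23).
Result is 1, so (-10/23) = 1.

1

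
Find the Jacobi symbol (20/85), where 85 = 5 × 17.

0

Pull out 2^2: since 85 ≡ 5 (mod 8), (2/85) = -1, so (2/85)^2 = +1.
Reciprocity: 5 ≡ 1 and 85 ≡ 1 (mod 4), so (5/85) = +(85/5).
Reduce top mod 5: now compute (0/5).
Top reduces to 0: gcd > 1, so the symbol is 0.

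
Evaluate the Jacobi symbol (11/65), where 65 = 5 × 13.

Reciprocity: 11 ≡ 3 and 65 ≡ 1 (mod 4), so (11/65) = +(65/11).
Reduce top mod 11: now compute (10/11).
Pull out 2: since 11 ≡ 3 (mod 8), (2/11) = -1.
Reciprocity: 5 ≡ 1 and 11 ≡ 3 (mod 4), so (5/11) = +(11/5).
Reduce top mod 5: now compute (1/5).
Reached (1/5) = 1. Collecting the sign flips along the way, the symbol is -1.

-1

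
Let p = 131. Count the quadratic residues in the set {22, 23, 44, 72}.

1

(22/131) = -1 → non-residue.
(23/131) = -1 → non-residue.
(44/131) = +1 → QR.
(72/131) = -1 → non-residue.
Total quadratic residues among the 4: 1.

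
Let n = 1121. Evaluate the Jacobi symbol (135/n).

-1

Reciprocity: 135 ≡ 3 and 1121 ≡ 1 (mod 4), so (135/1121) = +(1121/135).
Reduce top mod 135: now compute (41/135).
Reciprocity: 41 ≡ 1 and 135 ≡ 3 (mod 4), so (41/135) = +(135/41).
Reduce top mod 41: now compute (12/41).
Pull out 2^2: since 41 ≡ 1 (mod 8), (2/41) = +1, so (2/41)^2 = +1.
Reciprocity: 3 ≡ 3 and 41 ≡ 1 (mod 4), so (3/41) = +(41/3).
Reduce top mod 3: now compute (2/3).
Pull out 2: since 3 ≡ 3 (mod 8), (2/3) = -1.
Reached (1/3) = 1. Collecting the sign flips along the way, the symbol is -1.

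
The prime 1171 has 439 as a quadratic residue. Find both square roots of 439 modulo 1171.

516, 655

Since 1171 ≡ 3 (mod 4), a square root of 439 is 439^((1171+1)/4) = 439^293 mod 1171.
Repeated squaring: 439^2≡677, 439^4≡468, 439^8≡47, 439^16≡1038, 439^32≡124, 439^64≡153, 439^128≡1160, 439^256≡121 (mod 1171).
439^293 = 439^(256+32+4+1) ≡ 516 (mod 1171).
Check: 516² = 266256 ≡ 439 (mod 1171). The two roots are 516 and 655.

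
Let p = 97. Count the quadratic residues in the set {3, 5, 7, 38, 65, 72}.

3

(3/97) = +1 → QR.
(5/97) = -1 → non-residue.
(7/97) = -1 → non-residue.
(38/97) = -1 → non-residue.
(65/97) = +1 → QR.
(72/97) = +1 → QR.
Total quadratic residues among the 6: 3.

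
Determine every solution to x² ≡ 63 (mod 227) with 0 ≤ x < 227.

111, 116

Since 227 ≡ 3 (mod 4), a square root of 63 is 63^((227+1)/4) = 63^57 mod 227.
Repeated squaring: 63^2≡110, 63^4≡69, 63^8≡221, 63^16≡36, 63^32≡161 (mod 227).
63^57 = 63^(32+16+8+1) ≡ 116 (mod 227).
Check: 116² = 13456 ≡ 63 (mod 227). The two roots are 111 and 116.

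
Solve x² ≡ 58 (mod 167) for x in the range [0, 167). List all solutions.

15, 152

Since 167 ≡ 3 (mod 4), a square root of 58 is 58^((167+1)/4) = 58^42 mod 167.
Repeated squaring: 58^2≡24, 58^4≡75, 58^8≡114, 58^16≡137, 58^32≡65 (mod 167).
58^42 = 58^(32+8+2) ≡ 152 (mod 167).
Check: 152² = 23104 ≡ 58 (mod 167). The two roots are 15 and 152.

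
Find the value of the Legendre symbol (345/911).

Reciprocity: 345 ≡ 1 and 911 ≡ 3 (mod 4), so (345/911) = +(911/345).
Reduce top mod 345: now compute (221/345).
Reciprocity: 221 ≡ 1 and 345 ≡ 1 (mod 4), so (221/345) = +(345/221).
Reduce top mod 221: now compute (124/221).
Pull out 2^2: since 221 ≡ 5 (mod 8), (2/221) = -1, so (2/221)^2 = +1.
Reciprocity: 31 ≡ 3 and 221 ≡ 1 (mod 4), so (31/221) = +(221/31).
Reduce top mod 31: now compute (4/31).
Pull out 2^2: since 31 ≡ 7 (mod 8), (2/31) = +1, so (2/31)^2 = +1.
Reached (1/31) = 1. Collecting the sign flips along the way, the symbol is +1.

1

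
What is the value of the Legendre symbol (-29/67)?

-1

Euler's criterion: (-29/67) ≡ 38^33 (mod 67).
38^2 ≡ 37 (mod 67)
38^4 ≡ 29 (mod 67)
38^8 ≡ 37 (mod 67)
38^16 ≡ 29 (mod 67)
38^32 ≡ 37 (mod 67)
38^33 = 38^(32+1) ≡ 66 (mod 67).
Result is 66 ≡ −1, so (-29/67) = −1.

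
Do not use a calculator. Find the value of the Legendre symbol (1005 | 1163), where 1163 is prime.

Reciprocity: 1005 ≡ 1 and 1163 ≡ 3 (mod 4), so (1005/1163) = +(1163/1005).
Reduce top mod 1005: now compute (158/1005).
Pull out 2: since 1005 ≡ 5 (mod 8), (2/1005) = -1.
Reciprocity: 79 ≡ 3 and 1005 ≡ 1 (mod 4), so (79/1005) = +(1005/79).
Reduce top mod 79: now compute (57/79).
Reciprocity: 57 ≡ 1 and 79 ≡ 3 (mod 4), so (57/79) = +(79/57).
Reduce top mod 57: now compute (22/57).
Pull out 2: since 57 ≡ 1 (mod 8), (2/57) = +1.
Reciprocity: 11 ≡ 3 and 57 ≡ 1 (mod 4), so (11/57) = +(57/11).
Reduce top mod 11: now compute (2/11).
Pull out 2: since 11 ≡ 3 (mod 8), (2/11) = -1.
Reached (1/11) = 1. Collecting the sign flips along the way, the symbol is +1.

1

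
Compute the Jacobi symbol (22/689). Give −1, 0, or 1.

-1

Pull out 2: since 689 ≡ 1 (mod 8), (2/689) = +1.
Reciprocity: 11 ≡ 3 and 689 ≡ 1 (mod 4), so (11/689) = +(689/11).
Reduce top mod 11: now compute (7/11).
Reciprocity: 7 ≡ 3 and 11 ≡ 3 (mod 4), so (7/11) = −(11/7).
Reduce top mod 7: now compute (4/7).
Pull out 2^2: since 7 ≡ 7 (mod 8), (2/7) = +1, so (2/7)^2 = +1.
Reached (1/7) = 1. Collecting the sign flips along the way, the symbol is -1.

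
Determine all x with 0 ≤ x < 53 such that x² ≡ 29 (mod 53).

53 ≡ 1 (mod 4), so we find a root by search.
Trying successive values, 20² = 400 ≡ 29 (mod 53). The other root is 53 − 20 = 33.

20, 33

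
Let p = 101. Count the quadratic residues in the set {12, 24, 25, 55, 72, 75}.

(12/101) = -1 → non-residue.
(24/101) = +1 → QR.
(25/101) = +1 → QR.
(55/101) = -1 → non-residue.
(72/101) = -1 → non-residue.
(75/101) = -1 → non-residue.
Total quadratic residues among the 6: 2.

2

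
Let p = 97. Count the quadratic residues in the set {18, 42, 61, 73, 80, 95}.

4

(18/97) = +1 → QR.
(42/97) = -1 → non-residue.
(61/97) = +1 → QR.
(73/97) = +1 → QR.
(80/97) = -1 → non-residue.
(95/97) = +1 → QR.
Total quadratic residues among the 6: 4.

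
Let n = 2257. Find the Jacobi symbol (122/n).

Pull out 2: since 2257 ≡ 1 (mod 8), (2/2257) = +1.
Reciprocity: 61 ≡ 1 and 2257 ≡ 1 (mod 4), so (61/2257) = +(2257/61).
Reduce top mod 61: now compute (0/61).
Top reduces to 0: gcd > 1, so the symbol is 0.

0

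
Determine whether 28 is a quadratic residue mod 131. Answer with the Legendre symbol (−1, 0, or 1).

1

Euler's criterion: (28/131) ≡ 28^65 (mod 131).
28^2 ≡ 129 (mod 131)
28^4 ≡ 4 (mod 131)
28^8 ≡ 16 (mod 131)
28^16 ≡ 125 (mod 131)
28^32 ≡ 36 (mod 131)
28^64 ≡ 117 (mod 131)
28^65 = 28^(64+1) ≡ 1 (mod 131).
Result is 1, so (28/131) = 1.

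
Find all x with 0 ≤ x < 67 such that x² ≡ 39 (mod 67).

Since 67 ≡ 3 (mod 4), a square root of 39 is 39^((67+1)/4) = 39^17 mod 67.
Repeated squaring: 39^2≡47, 39^4≡65, 39^8≡4, 39^16≡16 (mod 67).
39^17 = 39^(16+1) ≡ 21 (mod 67).
Check: 21² = 441 ≡ 39 (mod 67). The two roots are 21 and 46.

21, 46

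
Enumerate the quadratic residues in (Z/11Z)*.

Square k = 1,…,5 (k and 11−k give the same square):
1²=1, 2²=4, 3²=9, 4²≡5, 5²≡3 (mod 11).
So the quadratic residues mod 11 are {1, 3, 4, 5, 9}.

1 3 4 5 9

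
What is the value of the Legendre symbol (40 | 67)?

1

Euler's criterion: (40/67) ≡ 40^33 (mod 67).
40^2 ≡ 59 (mod 67)
40^4 ≡ 64 (mod 67)
40^8 ≡ 9 (mod 67)
40^16 ≡ 14 (mod 67)
40^32 ≡ 62 (mod 67)
40^33 = 40^(32+1) ≡ 1 (mod 67).
Result is 1, so (40/67) = 1.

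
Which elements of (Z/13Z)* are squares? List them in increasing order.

1 3 4 9 10 12

Square k = 1,…,6 (k and 13−k give the same square):
1²=1, 2²=4, 3²=9, 4²≡3, 5²≡12, 6²≡10 (mod 13).
So the quadratic residues mod 13 are {1, 3, 4, 9, 10, 12}.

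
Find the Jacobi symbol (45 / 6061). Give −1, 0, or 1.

1

Reciprocity: 45 ≡ 1 and 6061 ≡ 1 (mod 4), so (45/6061) = +(6061/45).
Reduce top mod 45: now compute (31/45).
Reciprocity: 31 ≡ 3 and 45 ≡ 1 (mod 4), so (31/45) = +(45/31).
Reduce top mod 31: now compute (14/31).
Pull out 2: since 31 ≡ 7 (mod 8), (2/31) = +1.
Reciprocity: 7 ≡ 3 and 31 ≡ 3 (mod 4), so (7/31) = −(31/7).
Reduce top mod 7: now compute (3/7).
Reciprocity: 3 ≡ 3 and 7 ≡ 3 (mod 4), so (3/7) = −(7/3).
Reduce top mod 3: now compute (1/3).
Reached (1/3) = 1. Collecting the sign flips along the way, the symbol is +1.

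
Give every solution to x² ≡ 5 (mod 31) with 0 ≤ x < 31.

6, 25

Since 31 ≡ 3 (mod 4), a square root of 5 is 5^((31+1)/4) = 5^8 mod 31.
Repeated squaring: 5^2≡25, 5^4≡5, 5^8≡25 (mod 31).
5^8 = 5^(8) ≡ 25 (mod 31).
Check: 25² = 625 ≡ 5 (mod 31). The two roots are 6 and 25.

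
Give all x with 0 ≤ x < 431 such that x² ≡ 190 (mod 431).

173, 258

Since 431 ≡ 3 (mod 4), a square root of 190 is 190^((431+1)/4) = 190^108 mod 431.
Repeated squaring: 190^2≡327, 190^4≡41, 190^8≡388, 190^16≡125, 190^32≡109, 190^64≡244 (mod 431).
190^108 = 190^(64+32+8+4) ≡ 173 (mod 431).
Check: 173² = 29929 ≡ 190 (mod 431). The two roots are 173 and 258.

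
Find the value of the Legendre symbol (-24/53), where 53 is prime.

Euler's criterion: (-24/53) ≡ 29^26 (mod 53).
29^2 ≡ 46 (mod 53)
29^4 ≡ 49 (mod 53)
29^8 ≡ 16 (mod 53)
29^16 ≡ 44 (mod 53)
29^26 = 29^(16+8+2) ≡ 1 (mod 53).
Result is 1, so (-24/53) = 1.

1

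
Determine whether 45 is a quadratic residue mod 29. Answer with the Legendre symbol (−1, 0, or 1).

1

Euler's criterion: (45/29) ≡ 16^14 (mod 29).
16^2 ≡ 24 (mod 29)
16^4 ≡ 25 (mod 29)
16^8 ≡ 16 (mod 29)
16^14 = 16^(8+4+2) ≡ 1 (mod 29).
Result is 1, so (45/29) = 1.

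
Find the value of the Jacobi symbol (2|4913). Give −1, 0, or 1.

Pull out 2: since 4913 ≡ 1 (mod 8), (2/4913) = +1.
Reached (1/4913) = 1. Collecting the sign flips along the way, the symbol is +1.

1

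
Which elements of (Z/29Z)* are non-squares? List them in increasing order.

Square k = 1,…,14 (k and 29−k give the same square):
1²=1, 2²=4, 3²=9, 4²=16, 5²=25, 6²≡7, 7²≡20, 8²≡6, 9²≡23, 10²≡13, 11²≡5, 12²≡28, 13²≡24, 14²≡22 (mod 29).
The residues are {1, 4, 5, 6, 7, 9, 13, 16, 20, 22, 23, 24, 25, 28}; the non-residues are the remaining 14 nonzero classes.

2,3,8,10,11,12,14,15,17,18,19,21,26,27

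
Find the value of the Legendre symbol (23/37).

Euler's criterion: (23/37) ≡ 23^18 (mod 37).
23^2 ≡ 11 (mod 37)
23^4 ≡ 10 (mod 37)
23^8 ≡ 26 (mod 37)
23^16 ≡ 10 (mod 37)
23^18 = 23^(16+2) ≡ 36 (mod 37).
Result is 36 ≡ −1, so (23/37) = −1.

-1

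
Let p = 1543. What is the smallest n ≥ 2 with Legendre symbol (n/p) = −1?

(2/1543) = +1, so 2 is a residue.
(3/1543) = −1, so 3 is the smallest positive non-residue mod 1543.

3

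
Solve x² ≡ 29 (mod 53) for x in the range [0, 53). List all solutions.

53 ≡ 1 (mod 4), so we find a root by search.
Trying successive values, 20² = 400 ≡ 29 (mod 53). The other root is 53 − 20 = 33.

20, 33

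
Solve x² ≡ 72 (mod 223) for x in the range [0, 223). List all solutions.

Since 223 ≡ 3 (mod 4), a square root of 72 is 72^((223+1)/4) = 72^56 mod 223.
Repeated squaring: 72^2≡55, 72^4≡126, 72^8≡43, 72^16≡65, 72^32≡211 (mod 223).
72^56 = 72^(32+16+8) ≡ 133 (mod 223).
Check: 133² = 17689 ≡ 72 (mod 223). The two roots are 90 and 133.

90, 133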